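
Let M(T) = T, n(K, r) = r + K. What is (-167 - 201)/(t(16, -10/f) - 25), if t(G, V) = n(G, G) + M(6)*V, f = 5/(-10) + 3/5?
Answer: 368/593 ≈ 0.62057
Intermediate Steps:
n(K, r) = K + r
f = ⅒ (f = 5*(-⅒) + 3*(⅕) = -½ + ⅗ = ⅒ ≈ 0.10000)
t(G, V) = 2*G + 6*V (t(G, V) = (G + G) + 6*V = 2*G + 6*V)
(-167 - 201)/(t(16, -10/f) - 25) = (-167 - 201)/((2*16 + 6*(-10/⅒)) - 25) = -368/((32 + 6*(-10*10)) - 25) = -368/((32 + 6*(-100)) - 25) = -368/((32 - 600) - 25) = -368/(-568 - 25) = -368/(-593) = -368*(-1/593) = 368/593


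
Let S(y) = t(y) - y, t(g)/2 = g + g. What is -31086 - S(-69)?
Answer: -30879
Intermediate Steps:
t(g) = 4*g (t(g) = 2*(g + g) = 2*(2*g) = 4*g)
S(y) = 3*y (S(y) = 4*y - y = 3*y)
-31086 - S(-69) = -31086 - 3*(-69) = -31086 - 1*(-207) = -31086 + 207 = -30879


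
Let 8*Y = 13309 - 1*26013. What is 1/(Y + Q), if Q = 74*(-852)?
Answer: -1/64636 ≈ -1.5471e-5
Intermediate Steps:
Q = -63048
Y = -1588 (Y = (13309 - 1*26013)/8 = (13309 - 26013)/8 = (1/8)*(-12704) = -1588)
1/(Y + Q) = 1/(-1588 - 63048) = 1/(-64636) = -1/64636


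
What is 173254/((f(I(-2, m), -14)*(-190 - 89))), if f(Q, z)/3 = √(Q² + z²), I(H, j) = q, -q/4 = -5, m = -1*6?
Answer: -86627*√149/124713 ≈ -8.4788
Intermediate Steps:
m = -6
q = 20 (q = -4*(-5) = 20)
I(H, j) = 20
f(Q, z) = 3*√(Q² + z²)
173254/((f(I(-2, m), -14)*(-190 - 89))) = 173254/(((3*√(20² + (-14)²))*(-190 - 89))) = 173254/(((3*√(400 + 196))*(-279))) = 173254/(((3*√596)*(-279))) = 173254/(((3*(2*√149))*(-279))) = 173254/(((6*√149)*(-279))) = 173254/((-1674*√149)) = 173254*(-√149/249426) = -86627*√149/124713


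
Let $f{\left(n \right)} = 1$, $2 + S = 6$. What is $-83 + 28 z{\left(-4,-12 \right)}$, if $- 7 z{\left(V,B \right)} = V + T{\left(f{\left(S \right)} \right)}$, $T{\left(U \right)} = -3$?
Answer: $-55$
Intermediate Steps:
$S = 4$ ($S = -2 + 6 = 4$)
$z{\left(V,B \right)} = \frac{3}{7} - \frac{V}{7}$ ($z{\left(V,B \right)} = - \frac{V - 3}{7} = - \frac{-3 + V}{7} = \frac{3}{7} - \frac{V}{7}$)
$-83 + 28 z{\left(-4,-12 \right)} = -83 + 28 \left(\frac{3}{7} - - \frac{4}{7}\right) = -83 + 28 \left(\frac{3}{7} + \frac{4}{7}\right) = -83 + 28 \cdot 1 = -83 + 28 = -55$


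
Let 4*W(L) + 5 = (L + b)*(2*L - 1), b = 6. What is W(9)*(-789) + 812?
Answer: -97001/2 ≈ -48501.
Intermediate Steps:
W(L) = -5/4 + (-1 + 2*L)*(6 + L)/4 (W(L) = -5/4 + ((L + 6)*(2*L - 1))/4 = -5/4 + ((6 + L)*(-1 + 2*L))/4 = -5/4 + ((-1 + 2*L)*(6 + L))/4 = -5/4 + (-1 + 2*L)*(6 + L)/4)
W(9)*(-789) + 812 = (-11/4 + (1/2)*9**2 + (11/4)*9)*(-789) + 812 = (-11/4 + (1/2)*81 + 99/4)*(-789) + 812 = (-11/4 + 81/2 + 99/4)*(-789) + 812 = (125/2)*(-789) + 812 = -98625/2 + 812 = -97001/2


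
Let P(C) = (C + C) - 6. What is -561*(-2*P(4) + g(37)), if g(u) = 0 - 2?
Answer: 3366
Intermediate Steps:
P(C) = -6 + 2*C (P(C) = 2*C - 6 = -6 + 2*C)
g(u) = -2
-561*(-2*P(4) + g(37)) = -561*(-2*(-6 + 2*4) - 2) = -561*(-2*(-6 + 8) - 2) = -561*(-2*2 - 2) = -561*(-4 - 2) = -561*(-6) = 3366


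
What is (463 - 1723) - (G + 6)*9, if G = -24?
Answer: -1098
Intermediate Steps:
(463 - 1723) - (G + 6)*9 = (463 - 1723) - (-24 + 6)*9 = -1260 - (-18)*9 = -1260 - 1*(-162) = -1260 + 162 = -1098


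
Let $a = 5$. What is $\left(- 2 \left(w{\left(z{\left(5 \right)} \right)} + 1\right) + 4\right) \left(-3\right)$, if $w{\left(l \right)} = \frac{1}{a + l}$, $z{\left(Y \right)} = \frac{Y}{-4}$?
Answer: $- \frac{22}{5} \approx -4.4$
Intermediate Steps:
$z{\left(Y \right)} = - \frac{Y}{4}$ ($z{\left(Y \right)} = Y \left(- \frac{1}{4}\right) = - \frac{Y}{4}$)
$w{\left(l \right)} = \frac{1}{5 + l}$
$\left(- 2 \left(w{\left(z{\left(5 \right)} \right)} + 1\right) + 4\right) \left(-3\right) = \left(- 2 \left(\frac{1}{5 - \frac{5}{4}} + 1\right) + 4\right) \left(-3\right) = \left(- 2 \left(\frac{1}{\frac{15}{4}} + 1\right) + 4\right) \left(-3\right) = \left(- 2 \left(\frac{4}{15} + 1\right) + 4\right) \left(-3\right) = \left(\left(-2\right) \frac{19}{15} + 4\right) \left(-3\right) = \left(- \frac{38}{15} + 4\right) \left(-3\right) = \frac{22}{15} \left(-3\right) = - \frac{22}{5}$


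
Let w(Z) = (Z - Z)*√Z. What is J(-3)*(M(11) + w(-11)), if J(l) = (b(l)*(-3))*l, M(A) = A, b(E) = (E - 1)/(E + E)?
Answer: 66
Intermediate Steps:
b(E) = (-1 + E)/(2*E) (b(E) = (-1 + E)/((2*E)) = (-1 + E)*(1/(2*E)) = (-1 + E)/(2*E))
w(Z) = 0 (w(Z) = 0*√Z = 0)
J(l) = 3/2 - 3*l/2 (J(l) = (((-1 + l)/(2*l))*(-3))*l = (-3*(-1 + l)/(2*l))*l = 3/2 - 3*l/2)
J(-3)*(M(11) + w(-11)) = (3/2 - 3/2*(-3))*(11 + 0) = (3/2 + 9/2)*11 = 6*11 = 66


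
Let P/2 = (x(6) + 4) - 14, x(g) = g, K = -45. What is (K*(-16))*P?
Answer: -5760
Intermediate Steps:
P = -8 (P = 2*((6 + 4) - 14) = 2*(10 - 14) = 2*(-4) = -8)
(K*(-16))*P = -45*(-16)*(-8) = 720*(-8) = -5760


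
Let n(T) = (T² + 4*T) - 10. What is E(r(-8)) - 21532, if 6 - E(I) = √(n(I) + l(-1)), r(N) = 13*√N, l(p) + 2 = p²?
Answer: -21526 - √(-1363 + 104*I*√2) ≈ -21528.0 - 36.972*I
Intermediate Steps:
n(T) = -10 + T² + 4*T
l(p) = -2 + p²
E(I) = 6 - √(-11 + I² + 4*I) (E(I) = 6 - √((-10 + I² + 4*I) + (-2 + (-1)²)) = 6 - √((-10 + I² + 4*I) + (-2 + 1)) = 6 - √((-10 + I² + 4*I) - 1) = 6 - √(-11 + I² + 4*I))
E(r(-8)) - 21532 = (6 - √(-11 + (13*√(-8))² + 4*(13*√(-8)))) - 21532 = (6 - √(-11 + (13*(2*I*√2))² + 4*(13*(2*I*√2)))) - 21532 = (6 - √(-11 + (26*I*√2)² + 4*(26*I*√2))) - 21532 = (6 - √(-11 - 1352 + 104*I*√2)) - 21532 = (6 - √(-1363 + 104*I*√2)) - 21532 = -21526 - √(-1363 + 104*I*√2)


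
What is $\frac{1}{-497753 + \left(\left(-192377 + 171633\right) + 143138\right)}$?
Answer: $- \frac{1}{375359} \approx -2.6641 \cdot 10^{-6}$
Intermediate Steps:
$\frac{1}{-497753 + \left(\left(-192377 + 171633\right) + 143138\right)} = \frac{1}{-497753 + \left(-20744 + 143138\right)} = \frac{1}{-497753 + 122394} = \frac{1}{-375359} = - \frac{1}{375359}$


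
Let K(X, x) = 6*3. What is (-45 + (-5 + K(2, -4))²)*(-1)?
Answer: -124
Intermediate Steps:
K(X, x) = 18
(-45 + (-5 + K(2, -4))²)*(-1) = (-45 + (-5 + 18)²)*(-1) = (-45 + 13²)*(-1) = (-45 + 169)*(-1) = 124*(-1) = -124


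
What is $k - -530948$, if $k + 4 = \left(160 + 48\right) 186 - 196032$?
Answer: $373600$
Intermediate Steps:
$k = -157348$ ($k = -4 - \left(196032 - \left(160 + 48\right) 186\right) = -4 + \left(208 \cdot 186 - 196032\right) = -4 + \left(38688 - 196032\right) = -4 - 157344 = -157348$)
$k - -530948 = -157348 - -530948 = -157348 + 530948 = 373600$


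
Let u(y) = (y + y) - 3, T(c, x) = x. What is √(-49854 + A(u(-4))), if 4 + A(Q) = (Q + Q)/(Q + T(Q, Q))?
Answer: I*√49857 ≈ 223.29*I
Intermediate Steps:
u(y) = -3 + 2*y (u(y) = 2*y - 3 = -3 + 2*y)
A(Q) = -3 (A(Q) = -4 + (Q + Q)/(Q + Q) = -4 + (2*Q)/((2*Q)) = -4 + (2*Q)*(1/(2*Q)) = -4 + 1 = -3)
√(-49854 + A(u(-4))) = √(-49854 - 3) = √(-49857) = I*√49857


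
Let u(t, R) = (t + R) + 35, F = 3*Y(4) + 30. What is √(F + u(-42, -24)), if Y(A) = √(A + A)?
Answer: √(-1 + 6*√2) ≈ 2.7359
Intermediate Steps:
Y(A) = √2*√A (Y(A) = √(2*A) = √2*√A)
F = 30 + 6*√2 (F = 3*(√2*√4) + 30 = 3*(√2*2) + 30 = 3*(2*√2) + 30 = 6*√2 + 30 = 30 + 6*√2 ≈ 38.485)
u(t, R) = 35 + R + t (u(t, R) = (R + t) + 35 = 35 + R + t)
√(F + u(-42, -24)) = √((30 + 6*√2) + (35 - 24 - 42)) = √((30 + 6*√2) - 31) = √(-1 + 6*√2)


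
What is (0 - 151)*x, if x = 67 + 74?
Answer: -21291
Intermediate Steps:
x = 141
(0 - 151)*x = (0 - 151)*141 = -151*141 = -21291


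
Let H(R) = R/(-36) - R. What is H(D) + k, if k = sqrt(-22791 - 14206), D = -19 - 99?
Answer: 2183/18 + I*sqrt(36997) ≈ 121.28 + 192.35*I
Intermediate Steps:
D = -118
k = I*sqrt(36997) (k = sqrt(-36997) = I*sqrt(36997) ≈ 192.35*I)
H(R) = -37*R/36 (H(R) = R*(-1/36) - R = -R/36 - R = -37*R/36)
H(D) + k = -37/36*(-118) + I*sqrt(36997) = 2183/18 + I*sqrt(36997)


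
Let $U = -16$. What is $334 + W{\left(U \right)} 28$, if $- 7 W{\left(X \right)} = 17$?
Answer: $266$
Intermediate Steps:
$W{\left(X \right)} = - \frac{17}{7}$ ($W{\left(X \right)} = \left(- \frac{1}{7}\right) 17 = - \frac{17}{7}$)
$334 + W{\left(U \right)} 28 = 334 - 68 = 266$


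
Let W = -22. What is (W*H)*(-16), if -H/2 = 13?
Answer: -9152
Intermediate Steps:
H = -26 (H = -2*13 = -26)
(W*H)*(-16) = -22*(-26)*(-16) = 572*(-16) = -9152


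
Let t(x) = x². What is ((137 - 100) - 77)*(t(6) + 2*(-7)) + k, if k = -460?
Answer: -1340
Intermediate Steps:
((137 - 100) - 77)*(t(6) + 2*(-7)) + k = ((137 - 100) - 77)*(6² + 2*(-7)) - 460 = (37 - 77)*(36 - 14) - 460 = -40*22 - 460 = -880 - 460 = -1340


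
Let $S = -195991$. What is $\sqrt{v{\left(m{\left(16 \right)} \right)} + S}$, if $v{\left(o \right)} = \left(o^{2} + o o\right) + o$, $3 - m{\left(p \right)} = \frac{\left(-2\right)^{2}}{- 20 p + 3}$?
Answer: $\frac{i \sqrt{19692812814}}{317} \approx 442.68 i$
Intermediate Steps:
$m{\left(p \right)} = 3 - \frac{4}{3 - 20 p}$ ($m{\left(p \right)} = 3 - \frac{\left(-2\right)^{2}}{- 20 p + 3} = 3 - \frac{4}{3 - 20 p}$)
$v{\left(o \right)} = o + 2 o^{2}$ ($v{\left(o \right)} = \left(o^{2} + o^{2}\right) + o = 2 o^{2} + o = o + 2 o^{2}$)
$\sqrt{v{\left(m{\left(16 \right)} \right)} + S} = \sqrt{\frac{5 \left(-1 + 12 \cdot 16\right)}{-3 + 20 \cdot 16} \left(1 + 2 \frac{5 \left(-1 + 12 \cdot 16\right)}{-3 + 20 \cdot 16}\right) - 195991} = \sqrt{\frac{5 \left(-1 + 192\right)}{-3 + 320} \left(1 + 2 \frac{5 \left(-1 + 192\right)}{-3 + 320}\right) - 195991} = \sqrt{5 \cdot \frac{1}{317} \cdot 191 \left(1 + 2 \cdot 5 \cdot \frac{1}{317} \cdot 191\right) - 195991} = \sqrt{\frac{955 \left(1 + 2 \cdot \frac{955}{317}\right)}{317} - 195991} = \sqrt{\frac{955 \left(1 + \frac{1910}{317}\right)}{317} - 195991} = \sqrt{\frac{955}{317} \cdot \frac{2227}{317} - 195991} = \sqrt{\frac{2126785}{100489} - 195991} = \sqrt{- \frac{19692812814}{100489}} = \frac{i \sqrt{19692812814}}{317}$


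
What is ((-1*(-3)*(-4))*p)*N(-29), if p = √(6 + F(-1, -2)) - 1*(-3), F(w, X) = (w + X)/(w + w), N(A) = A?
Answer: 1044 + 174*√30 ≈ 1997.0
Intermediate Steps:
F(w, X) = (X + w)/(2*w) (F(w, X) = (X + w)/((2*w)) = (X + w)*(1/(2*w)) = (X + w)/(2*w))
p = 3 + √30/2 (p = √(6 + (½)*(-2 - 1)/(-1)) - 1*(-3) = √(6 + (½)*(-1)*(-3)) + 3 = √(6 + 3/2) + 3 = √(15/2) + 3 = √30/2 + 3 = 3 + √30/2 ≈ 5.7386)
((-1*(-3)*(-4))*p)*N(-29) = ((-1*(-3)*(-4))*(3 + √30/2))*(-29) = ((3*(-4))*(3 + √30/2))*(-29) = -12*(3 + √30/2)*(-29) = (-36 - 6*√30)*(-29) = 1044 + 174*√30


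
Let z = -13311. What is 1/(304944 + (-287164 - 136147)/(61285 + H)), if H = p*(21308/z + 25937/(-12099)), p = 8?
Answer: 88874881943/27101247817719603 ≈ 3.2794e-6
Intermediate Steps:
H = -43463272/1450899 (H = 8*(21308/(-13311) + 25937/(-12099)) = 8*(21308*(-1/13311) + 25937*(-1/12099)) = 8*(-21308/13311 - 701/327) = 8*(-5432909/1450899) = -43463272/1450899 ≈ -29.956)
1/(304944 + (-287164 - 136147)/(61285 + H)) = 1/(304944 + (-287164 - 136147)/(61285 - 43463272/1450899)) = 1/(304944 - 423311/88874881943/1450899) = 1/(304944 - 423311*1450899/88874881943) = 1/(304944 - 614181506589/88874881943) = 1/(27101247817719603/88874881943) = 88874881943/27101247817719603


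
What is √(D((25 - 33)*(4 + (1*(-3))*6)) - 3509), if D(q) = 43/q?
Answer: I*√2750755/28 ≈ 59.234*I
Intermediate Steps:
√(D((25 - 33)*(4 + (1*(-3))*6)) - 3509) = √(43/(((25 - 33)*(4 + (1*(-3))*6))) - 3509) = √(43/((-8*(4 - 3*6))) - 3509) = √(43/((-8*(4 - 18))) - 3509) = √(43/((-8*(-14))) - 3509) = √(43/112 - 3509) = √(-392965/112) = I*√2750755/28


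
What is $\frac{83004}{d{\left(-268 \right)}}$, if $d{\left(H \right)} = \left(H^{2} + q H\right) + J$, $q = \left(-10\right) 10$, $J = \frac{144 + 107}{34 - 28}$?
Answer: $\frac{498024}{591995} \approx 0.84126$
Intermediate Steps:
$J = \frac{251}{6} \approx 41.833$
$q = -100$
$d{\left(H \right)} = \frac{251}{6} + H^{2} - 100 H$ ($d{\left(H \right)} = \left(H^{2} - 100 H\right) + \frac{251}{6} = \frac{251}{6} + H^{2} - 100 H$)
$\frac{83004}{d{\left(-268 \right)}} = \frac{83004}{\frac{251}{6} + \left(-268\right)^{2} - -26800} = \frac{83004}{\frac{251}{6} + 71824 + 26800} = \frac{83004}{\frac{591995}{6}} = 83004 \cdot \frac{6}{591995} = \frac{498024}{591995}$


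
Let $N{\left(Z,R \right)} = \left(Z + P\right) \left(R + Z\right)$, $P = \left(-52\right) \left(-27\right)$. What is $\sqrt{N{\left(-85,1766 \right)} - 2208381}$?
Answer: $\sqrt{8858} \approx 94.117$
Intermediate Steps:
$P = 1404$
$N{\left(Z,R \right)} = \left(1404 + Z\right) \left(R + Z\right)$ ($N{\left(Z,R \right)} = \left(Z + 1404\right) \left(R + Z\right) = \left(1404 + Z\right) \left(R + Z\right)$)
$\sqrt{N{\left(-85,1766 \right)} - 2208381} = \sqrt{\left(\left(-85\right)^{2} + 1404 \cdot 1766 + 1404 \left(-85\right) + 1766 \left(-85\right)\right) - 2208381} = \sqrt{\left(7225 + 2479464 - 119340 - 150110\right) - 2208381} = \sqrt{2217239 - 2208381} = \sqrt{8858}$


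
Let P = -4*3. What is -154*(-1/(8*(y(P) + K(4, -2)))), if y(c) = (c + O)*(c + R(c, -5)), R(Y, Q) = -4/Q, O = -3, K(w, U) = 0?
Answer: 11/96 ≈ 0.11458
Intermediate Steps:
P = -12
y(c) = (-3 + c)*(4/5 + c) (y(c) = (c - 3)*(c - 4/(-5)) = (-3 + c)*(c - 4*(-1/5)) = (-3 + c)*(c + 4/5) = (-3 + c)*(4/5 + c))
-154*(-1/(8*(y(P) + K(4, -2)))) = -154*(-1/(8*((-12/5 + (-12)**2 - 11/5*(-12)) + 0))) = -154*(-1/(8*((-12/5 + 144 + 132/5) + 0))) = -154*(-1/(8*(168 + 0))) = -154/((-8*168)) = -154/(-1344) = -154*(-1/1344) = 11/96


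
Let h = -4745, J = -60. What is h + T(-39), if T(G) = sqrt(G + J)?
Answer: -4745 + 3*I*sqrt(11) ≈ -4745.0 + 9.9499*I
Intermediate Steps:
T(G) = sqrt(-60 + G) (T(G) = sqrt(G - 60) = sqrt(-60 + G))
h + T(-39) = -4745 + sqrt(-60 - 39) = -4745 + sqrt(-99) = -4745 + 3*I*sqrt(11)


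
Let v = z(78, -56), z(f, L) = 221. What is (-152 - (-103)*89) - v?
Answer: 8794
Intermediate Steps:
v = 221
(-152 - (-103)*89) - v = (-152 - (-103)*89) - 1*221 = (-152 - 1*(-9167)) - 221 = (-152 + 9167) - 221 = 9015 - 221 = 8794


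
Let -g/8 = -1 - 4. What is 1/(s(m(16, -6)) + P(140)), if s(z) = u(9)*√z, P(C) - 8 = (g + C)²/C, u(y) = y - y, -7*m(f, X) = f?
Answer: 7/1676 ≈ 0.0041766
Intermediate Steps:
g = 40 (g = -8*(-1 - 4) = -8*(-5) = 40)
m(f, X) = -f/7
u(y) = 0
P(C) = 8 + (40 + C)²/C
s(z) = 0 (s(z) = 0*√z = 0)
1/(s(m(16, -6)) + P(140)) = 1/(0 + (8 + (40 + 140)²/140)) = 1/(0 + (8 + (1/140)*180²)) = 1/(0 + (8 + (1/140)*32400)) = 1/(0 + (8 + 1620/7)) = 1/(0 + 1676/7) = 1/(1676/7) = 7/1676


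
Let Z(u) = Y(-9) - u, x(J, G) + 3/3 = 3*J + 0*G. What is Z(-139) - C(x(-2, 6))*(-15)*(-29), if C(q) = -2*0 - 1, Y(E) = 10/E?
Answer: 5156/9 ≈ 572.89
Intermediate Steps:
x(J, G) = -1 + 3*J (x(J, G) = -1 + (3*J + 0*G) = -1 + (3*J + 0) = -1 + 3*J)
C(q) = -1 (C(q) = 0 - 1 = -1)
Z(u) = -10/9 - u (Z(u) = 10/(-9) - u = 10*(-⅑) - u = -10/9 - u)
Z(-139) - C(x(-2, 6))*(-15)*(-29) = (-10/9 - 1*(-139)) - (-1*(-15))*(-29) = (-10/9 + 139) - 15*(-29) = 1241/9 - 1*(-435) = 1241/9 + 435 = 5156/9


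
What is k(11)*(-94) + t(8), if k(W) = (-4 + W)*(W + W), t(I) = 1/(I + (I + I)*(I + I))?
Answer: -3821663/264 ≈ -14476.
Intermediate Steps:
t(I) = 1/(I + 4*I**2) (t(I) = 1/(I + (2*I)*(2*I)) = 1/(I + 4*I**2))
k(W) = 2*W*(-4 + W) (k(W) = (-4 + W)*(2*W) = 2*W*(-4 + W))
k(11)*(-94) + t(8) = (2*11*(-4 + 11))*(-94) + 1/(8*(1 + 4*8)) = (2*11*7)*(-94) + 1/(8*(1 + 32)) = 154*(-94) + (1/8)/33 = -14476 + (1/8)*(1/33) = -14476 + 1/264 = -3821663/264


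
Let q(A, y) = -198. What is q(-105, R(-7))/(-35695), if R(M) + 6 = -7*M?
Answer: 18/3245 ≈ 0.0055470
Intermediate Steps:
R(M) = -6 - 7*M
q(-105, R(-7))/(-35695) = -198/(-35695) = -198*(-1/35695) = 18/3245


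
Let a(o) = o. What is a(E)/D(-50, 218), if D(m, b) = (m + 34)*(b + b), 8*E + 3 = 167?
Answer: -41/13952 ≈ -0.0029386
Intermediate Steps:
E = 41/2 (E = -3/8 + (⅛)*167 = -3/8 + 167/8 = 41/2 ≈ 20.500)
D(m, b) = 2*b*(34 + m) (D(m, b) = (34 + m)*(2*b) = 2*b*(34 + m))
a(E)/D(-50, 218) = 41/(2*((2*218*(34 - 50)))) = 41/(2*((2*218*(-16)))) = (41/2)/(-6976) = (41/2)*(-1/6976) = -41/13952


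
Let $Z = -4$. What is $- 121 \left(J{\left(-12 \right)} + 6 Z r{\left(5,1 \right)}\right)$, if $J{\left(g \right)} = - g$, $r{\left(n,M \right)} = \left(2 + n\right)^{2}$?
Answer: $140844$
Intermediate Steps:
$- 121 \left(J{\left(-12 \right)} + 6 Z r{\left(5,1 \right)}\right) = - 121 \left(\left(-1\right) \left(-12\right) + 6 \left(- 4 \left(2 + 5\right)^{2}\right)\right) = - 121 \left(12 + 6 \left(- 4 \cdot 7^{2}\right)\right) = - 121 \left(12 + 6 \left(\left(-4\right) 49\right)\right) = - 121 \left(12 + 6 \left(-196\right)\right) = - 121 \left(12 - 1176\right) = \left(-121\right) \left(-1164\right) = 140844$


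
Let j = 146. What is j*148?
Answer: 21608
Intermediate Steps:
j*148 = 146*148 = 21608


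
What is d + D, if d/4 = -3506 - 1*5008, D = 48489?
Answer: 14433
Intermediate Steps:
d = -34056 (d = 4*(-3506 - 1*5008) = 4*(-3506 - 5008) = 4*(-8514) = -34056)
d + D = -34056 + 48489 = 14433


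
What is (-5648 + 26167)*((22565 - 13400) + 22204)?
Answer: 643660511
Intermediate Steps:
(-5648 + 26167)*((22565 - 13400) + 22204) = 20519*(9165 + 22204) = 20519*31369 = 643660511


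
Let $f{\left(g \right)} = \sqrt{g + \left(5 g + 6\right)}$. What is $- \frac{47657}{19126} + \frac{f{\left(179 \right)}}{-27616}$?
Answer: $- \frac{47657}{19126} - \frac{3 \sqrt{30}}{13808} \approx -2.4929$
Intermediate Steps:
$f{\left(g \right)} = \sqrt{6 + 6 g}$ ($f{\left(g \right)} = \sqrt{g + \left(6 + 5 g\right)} = \sqrt{6 + 6 g}$)
$- \frac{47657}{19126} + \frac{f{\left(179 \right)}}{-27616} = - \frac{47657}{19126} + \frac{\sqrt{6 + 6 \cdot 179}}{-27616} = \left(-47657\right) \frac{1}{19126} + \sqrt{6 + 1074} \left(- \frac{1}{27616}\right) = - \frac{47657}{19126} + \sqrt{1080} \left(- \frac{1}{27616}\right) = - \frac{47657}{19126} + 6 \sqrt{30} \left(- \frac{1}{27616}\right) = - \frac{47657}{19126} - \frac{3 \sqrt{30}}{13808}$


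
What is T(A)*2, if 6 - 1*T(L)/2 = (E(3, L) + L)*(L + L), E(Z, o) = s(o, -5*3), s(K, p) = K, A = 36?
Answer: -20712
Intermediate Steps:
E(Z, o) = o
T(L) = 12 - 8*L**2 (T(L) = 12 - 2*(L + L)*(L + L) = 12 - 2*2*L*2*L = 12 - 8*L**2)
T(A)*2 = (12 - 8*36**2)*2 = (12 - 8*1296)*2 = (12 - 10368)*2 = -10356*2 = -20712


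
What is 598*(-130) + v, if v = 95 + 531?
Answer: -77114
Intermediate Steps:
v = 626
598*(-130) + v = 598*(-130) + 626 = -77740 + 626 = -77114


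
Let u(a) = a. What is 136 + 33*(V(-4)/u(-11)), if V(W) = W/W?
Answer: 133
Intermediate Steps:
V(W) = 1
136 + 33*(V(-4)/u(-11)) = 136 + 33*(1/(-11)) = 136 + 33*(1*(-1/11)) = 136 + 33*(-1/11) = 136 - 3 = 133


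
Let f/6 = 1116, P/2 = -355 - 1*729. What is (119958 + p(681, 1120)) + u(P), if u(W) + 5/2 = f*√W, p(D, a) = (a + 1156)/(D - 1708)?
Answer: 246384045/2054 + 13392*I*√542 ≈ 1.1995e+5 + 3.1178e+5*I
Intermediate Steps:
p(D, a) = (1156 + a)/(-1708 + D)
P = -2168 (P = 2*(-355 - 1*729) = 2*(-355 - 729) = 2*(-1084) = -2168)
f = 6696 (f = 6*1116 = 6696)
u(W) = -5/2 + 6696*√W
(119958 + p(681, 1120)) + u(P) = (119958 + (1156 + 1120)/(-1708 + 681)) + (-5/2 + 6696*√(-2168)) = (119958 + 2276/(-1027)) + (-5/2 + 6696*(2*I*√542)) = (119958 - 1/1027*2276) + (-5/2 + 13392*I*√542) = (119958 - 2276/1027) + (-5/2 + 13392*I*√542) = 123194590/1027 + (-5/2 + 13392*I*√542) = 246384045/2054 + 13392*I*√542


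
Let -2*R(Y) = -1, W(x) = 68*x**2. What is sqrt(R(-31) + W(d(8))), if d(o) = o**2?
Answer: sqrt(1114114)/2 ≈ 527.76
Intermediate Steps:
R(Y) = 1/2 (R(Y) = -1/2*(-1) = 1/2)
sqrt(R(-31) + W(d(8))) = sqrt(1/2 + 68*(8**2)**2) = sqrt(1/2 + 68*64**2) = sqrt(1/2 + 68*4096) = sqrt(1/2 + 278528) = sqrt(557057/2) = sqrt(1114114)/2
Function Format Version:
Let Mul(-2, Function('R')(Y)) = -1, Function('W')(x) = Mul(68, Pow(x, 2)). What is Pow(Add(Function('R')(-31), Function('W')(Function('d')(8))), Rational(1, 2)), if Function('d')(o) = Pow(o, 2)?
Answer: Mul(Rational(1, 2), Pow(1114114, Rational(1, 2))) ≈ 527.76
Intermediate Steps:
Function('R')(Y) = Rational(1, 2) (Function('R')(Y) = Mul(Rational(-1, 2), -1) = Rational(1, 2))
Pow(Add(Function('R')(-31), Function('W')(Function('d')(8))), Rational(1, 2)) = Pow(Add(Rational(1, 2), Mul(68, Pow(Pow(8, 2), 2))), Rational(1, 2)) = Pow(Add(Rational(1, 2), Mul(68, Pow(64, 2))), Rational(1, 2)) = Pow(Add(Rational(1, 2), Mul(68, 4096)), Rational(1, 2)) = Pow(Add(Rational(1, 2), 278528), Rational(1, 2)) = Pow(Rational(557057, 2), Rational(1, 2)) = Mul(Rational(1, 2), Pow(1114114, Rational(1, 2)))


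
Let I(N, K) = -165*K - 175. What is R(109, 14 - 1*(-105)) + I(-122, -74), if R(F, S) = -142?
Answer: 11893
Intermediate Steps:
I(N, K) = -175 - 165*K
R(109, 14 - 1*(-105)) + I(-122, -74) = -142 + (-175 - 165*(-74)) = -142 + (-175 + 12210) = -142 + 12035 = 11893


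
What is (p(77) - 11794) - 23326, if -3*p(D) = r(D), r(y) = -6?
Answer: -35118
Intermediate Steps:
p(D) = 2 (p(D) = -1/3*(-6) = 2)
(p(77) - 11794) - 23326 = (2 - 11794) - 23326 = -11792 - 23326 = -35118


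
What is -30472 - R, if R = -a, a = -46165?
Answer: -76637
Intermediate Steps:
R = 46165 (R = -1*(-46165) = 46165)
-30472 - R = -30472 - 1*46165 = -30472 - 46165 = -76637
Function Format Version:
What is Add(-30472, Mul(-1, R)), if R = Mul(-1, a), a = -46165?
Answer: -76637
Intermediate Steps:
R = 46165 (R = Mul(-1, -46165) = 46165)
Add(-30472, Mul(-1, R)) = Add(-30472, Mul(-1, 46165)) = Add(-30472, -46165) = -76637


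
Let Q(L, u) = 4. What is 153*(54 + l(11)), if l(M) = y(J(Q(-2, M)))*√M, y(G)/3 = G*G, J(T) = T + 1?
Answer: 8262 + 11475*√11 ≈ 46320.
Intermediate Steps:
J(T) = 1 + T
y(G) = 3*G² (y(G) = 3*(G*G) = 3*G²)
l(M) = 75*√M (l(M) = (3*(1 + 4)²)*√M = (3*5²)*√M = (3*25)*√M = 75*√M)
153*(54 + l(11)) = 153*(54 + 75*√11) = 8262 + 11475*√11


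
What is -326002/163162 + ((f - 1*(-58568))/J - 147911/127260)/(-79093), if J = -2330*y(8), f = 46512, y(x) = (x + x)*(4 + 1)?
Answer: -4155120151855793/2079634845721545 ≈ -1.9980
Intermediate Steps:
y(x) = 10*x (y(x) = (2*x)*5 = 10*x)
J = -186400 (J = -23300*8 = -2330*80 = -186400)
-326002/163162 + ((f - 1*(-58568))/J - 147911/127260)/(-79093) = -326002/163162 + ((46512 - 1*(-58568))/(-186400) - 147911/127260)/(-79093) = -326002*1/163162 + ((46512 + 58568)*(-1/186400) - 147911*1/127260)*(-1/79093) = -7087/3547 + (105080*(-1/186400) - 147911/127260)*(-1/79093) = -7087/3547 + (-2627/4660 - 147911/127260)*(-1/79093) = -7087/3547 - 12794716/7412895*(-1/79093) = -7087/3547 + 12794716/586308104235 = -4155120151855793/2079634845721545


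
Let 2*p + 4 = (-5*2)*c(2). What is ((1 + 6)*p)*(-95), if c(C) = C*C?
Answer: 14630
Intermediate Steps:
c(C) = C²
p = -22 (p = -2 + (-5*2*2²)/2 = -2 + (-10*4)/2 = -2 + (½)*(-40) = -2 - 20 = -22)
((1 + 6)*p)*(-95) = ((1 + 6)*(-22))*(-95) = (7*(-22))*(-95) = -154*(-95) = 14630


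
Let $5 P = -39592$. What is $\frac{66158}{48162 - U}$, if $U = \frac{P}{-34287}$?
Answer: $\frac{5670898365}{4128306439} \approx 1.3737$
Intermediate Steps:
$P = - \frac{39592}{5}$ ($P = \frac{1}{5} \left(-39592\right) = - \frac{39592}{5} \approx -7918.4$)
$U = \frac{39592}{171435}$ ($U = - \frac{39592}{5 \left(-34287\right)} = \left(- \frac{39592}{5}\right) \left(- \frac{1}{34287}\right) = \frac{39592}{171435} \approx 0.23094$)
$\frac{66158}{48162 - U} = \frac{66158}{48162 - \frac{39592}{171435}} = \frac{66158}{\frac{8256612878}{171435}} = 66158 \cdot \frac{171435}{8256612878} = \frac{5670898365}{4128306439}$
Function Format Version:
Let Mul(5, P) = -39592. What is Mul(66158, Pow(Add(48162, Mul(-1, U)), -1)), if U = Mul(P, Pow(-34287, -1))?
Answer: Rational(5670898365, 4128306439) ≈ 1.3737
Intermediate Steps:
P = Rational(-39592, 5) (P = Mul(Rational(1, 5), -39592) = Rational(-39592, 5) ≈ -7918.4)
U = Rational(39592, 171435) (U = Mul(Rational(-39592, 5), Pow(-34287, -1)) = Mul(Rational(-39592, 5), Rational(-1, 34287)) = Rational(39592, 171435) ≈ 0.23094)
Mul(66158, Pow(Add(48162, Mul(-1, U)), -1)) = Mul(66158, Pow(Add(48162, Mul(-1, Rational(39592, 171435))), -1)) = Mul(66158, Pow(Add(48162, Rational(-39592, 171435)), -1)) = Mul(66158, Pow(Rational(8256612878, 171435), -1)) = Mul(66158, Rational(171435, 8256612878)) = Rational(5670898365, 4128306439)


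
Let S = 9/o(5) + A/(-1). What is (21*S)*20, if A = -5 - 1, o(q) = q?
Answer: 3276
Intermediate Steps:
A = -6
S = 39/5 (S = 9/5 - 6/(-1) = 9*(⅕) - 6*(-1) = 9/5 + 6 = 39/5 ≈ 7.8000)
(21*S)*20 = (21*(39/5))*20 = (819/5)*20 = 3276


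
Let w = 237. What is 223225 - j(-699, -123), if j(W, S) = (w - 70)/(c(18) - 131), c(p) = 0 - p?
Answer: 33260692/149 ≈ 2.2323e+5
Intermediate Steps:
c(p) = -p
j(W, S) = -167/149 (j(W, S) = (237 - 70)/(-1*18 - 131) = 167/(-18 - 131) = 167/(-149) = 167*(-1/149) = -167/149)
223225 - j(-699, -123) = 223225 - 1*(-167/149) = 223225 + 167/149 = 33260692/149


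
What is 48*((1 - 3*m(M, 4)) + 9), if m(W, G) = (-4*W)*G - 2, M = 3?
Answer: 7680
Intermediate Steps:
m(W, G) = -2 - 4*G*W (m(W, G) = -4*G*W - 2 = -2 - 4*G*W)
48*((1 - 3*m(M, 4)) + 9) = 48*((1 - 3*(-2 - 4*4*3)) + 9) = 48*((1 - 3*(-2 - 48)) + 9) = 48*((1 - 3*(-50)) + 9) = 48*((1 + 150) + 9) = 48*(151 + 9) = 48*160 = 7680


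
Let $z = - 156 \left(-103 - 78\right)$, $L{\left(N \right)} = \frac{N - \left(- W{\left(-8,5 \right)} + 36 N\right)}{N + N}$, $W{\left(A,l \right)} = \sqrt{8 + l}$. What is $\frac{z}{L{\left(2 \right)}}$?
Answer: $- \frac{14560}{9} - \frac{208 \sqrt{13}}{9} \approx -1701.1$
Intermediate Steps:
$L{\left(N \right)} = \frac{\sqrt{13} - 35 N}{2 N}$ ($L{\left(N \right)} = \frac{N - \left(- \sqrt{8 + 5} + 36 N\right)}{N + N} = \frac{N - \left(- \sqrt{13} + 36 N\right)}{2 N} = \left(N - \left(- \sqrt{13} + 36 N\right)\right) \frac{1}{2 N} = \left(\sqrt{13} - 35 N\right) \frac{1}{2 N} = \frac{\sqrt{13} - 35 N}{2 N}$)
$z = 28236$ ($z = \left(-156\right) \left(-181\right) = 28236$)
$\frac{z}{L{\left(2 \right)}} = \frac{28236}{\frac{1}{2} \cdot \frac{1}{2} \left(\sqrt{13} - 70\right)} = \frac{28236}{\frac{1}{2} \cdot \frac{1}{2} \left(-70 + \sqrt{13}\right)} = \frac{28236}{- \frac{35}{2} + \frac{\sqrt{13}}{4}}$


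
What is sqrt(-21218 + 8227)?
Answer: I*sqrt(12991) ≈ 113.98*I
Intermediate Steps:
sqrt(-21218 + 8227) = sqrt(-12991) = I*sqrt(12991)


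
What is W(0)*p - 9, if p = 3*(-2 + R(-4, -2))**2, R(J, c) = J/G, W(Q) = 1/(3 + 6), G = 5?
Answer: -479/75 ≈ -6.3867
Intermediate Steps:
W(Q) = 1/9
R(J, c) = J/5
p = 588/25 (p = 3*(-2 + (1/5)*(-4))**2 = 3*(-2 - 4/5)**2 = 3*(-14/5)**2 = 3*(196/25) = 588/25 ≈ 23.520)
W(0)*p - 9 = (1/9)*(588/25) - 9 = 196/75 - 9 = -479/75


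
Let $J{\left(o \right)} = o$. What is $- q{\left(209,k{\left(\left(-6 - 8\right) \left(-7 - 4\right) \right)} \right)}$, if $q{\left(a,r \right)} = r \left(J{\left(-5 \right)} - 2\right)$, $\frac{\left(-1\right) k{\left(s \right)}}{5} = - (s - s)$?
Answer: $0$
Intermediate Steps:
$k{\left(s \right)} = 0$ ($k{\left(s \right)} = - 5 \left(- (s - s)\right) = - 5 \left(\left(-1\right) 0\right) = \left(-5\right) 0 = 0$)
$q{\left(a,r \right)} = - 7 r$ ($q{\left(a,r \right)} = r \left(-5 - 2\right) = r \left(-7\right) = - 7 r$)
$- q{\left(209,k{\left(\left(-6 - 8\right) \left(-7 - 4\right) \right)} \right)} = - \left(-7\right) 0 = \left(-1\right) 0 = 0$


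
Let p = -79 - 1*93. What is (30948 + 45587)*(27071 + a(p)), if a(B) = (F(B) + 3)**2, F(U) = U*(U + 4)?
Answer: 63920445582520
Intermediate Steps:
F(U) = U*(4 + U)
p = -172 (p = -79 - 93 = -172)
a(B) = (3 + B*(4 + B))**2 (a(B) = (B*(4 + B) + 3)**2 = (3 + B*(4 + B))**2)
(30948 + 45587)*(27071 + a(p)) = (30948 + 45587)*(27071 + (3 - 172*(4 - 172))**2) = 76535*(27071 + (3 - 172*(-168))**2) = 76535*(27071 + (3 + 28896)**2) = 76535*(27071 + 28899**2) = 76535*(27071 + 835152201) = 76535*835179272 = 63920445582520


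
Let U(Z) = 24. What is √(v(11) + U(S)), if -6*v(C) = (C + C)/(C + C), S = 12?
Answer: √858/6 ≈ 4.8819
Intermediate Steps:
v(C) = -⅙ (v(C) = -(C + C)/(6*(C + C)) = -2*C/(6*(2*C)) = -2*C*1/(2*C)/6 = -⅙*1 = -⅙)
√(v(11) + U(S)) = √(-⅙ + 24) = √(143/6) = √858/6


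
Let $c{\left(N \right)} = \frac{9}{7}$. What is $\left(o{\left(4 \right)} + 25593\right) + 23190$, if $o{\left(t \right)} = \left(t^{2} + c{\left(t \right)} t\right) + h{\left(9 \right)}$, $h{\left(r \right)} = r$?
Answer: $\frac{341692}{7} \approx 48813.0$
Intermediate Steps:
$c{\left(N \right)} = \frac{9}{7}$ ($c{\left(N \right)} = 9 \cdot \frac{1}{7} = \frac{9}{7}$)
$o{\left(t \right)} = 9 + t^{2} + \frac{9 t}{7}$ ($o{\left(t \right)} = \left(t^{2} + \frac{9 t}{7}\right) + 9 = 9 + t^{2} + \frac{9 t}{7}$)
$\left(o{\left(4 \right)} + 25593\right) + 23190 = \left(\left(9 + 4^{2} + \frac{9}{7} \cdot 4\right) + 25593\right) + 23190 = \left(\left(9 + 16 + \frac{36}{7}\right) + 25593\right) + 23190 = \left(\frac{211}{7} + 25593\right) + 23190 = \frac{179362}{7} + 23190 = \frac{341692}{7}$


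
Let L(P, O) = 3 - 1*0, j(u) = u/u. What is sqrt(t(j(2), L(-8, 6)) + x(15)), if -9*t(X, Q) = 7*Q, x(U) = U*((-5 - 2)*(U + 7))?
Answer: I*sqrt(20811)/3 ≈ 48.087*I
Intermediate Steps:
j(u) = 1
L(P, O) = 3 (L(P, O) = 3 + 0 = 3)
x(U) = U*(-49 - 7*U) (x(U) = U*(-7*(7 + U)) = U*(-49 - 7*U))
t(X, Q) = -7*Q/9
sqrt(t(j(2), L(-8, 6)) + x(15)) = sqrt(-7/9*3 - 7*15*(7 + 15)) = sqrt(-7/3 - 7*15*22) = sqrt(-7/3 - 2310) = sqrt(-6937/3) = I*sqrt(20811)/3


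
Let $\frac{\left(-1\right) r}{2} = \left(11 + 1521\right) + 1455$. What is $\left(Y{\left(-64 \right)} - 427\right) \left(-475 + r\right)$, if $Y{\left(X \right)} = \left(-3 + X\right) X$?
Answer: $-24899589$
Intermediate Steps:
$r = -5974$ ($r = - 2 \left(\left(11 + 1521\right) + 1455\right) = - 2 \left(1532 + 1455\right) = \left(-2\right) 2987 = -5974$)
$Y{\left(X \right)} = X \left(-3 + X\right)$
$\left(Y{\left(-64 \right)} - 427\right) \left(-475 + r\right) = \left(- 64 \left(-3 - 64\right) - 427\right) \left(-475 - 5974\right) = \left(\left(-64\right) \left(-67\right) - 427\right) \left(-6449\right) = \left(4288 - 427\right) \left(-6449\right) = 3861 \left(-6449\right) = -24899589$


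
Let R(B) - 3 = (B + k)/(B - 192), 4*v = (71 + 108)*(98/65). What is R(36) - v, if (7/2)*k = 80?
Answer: -177031/2730 ≈ -64.847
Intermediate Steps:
k = 160/7 (k = (2/7)*80 = 160/7 ≈ 22.857)
v = 8771/130 (v = ((71 + 108)*(98/65))/4 = (179*(98*(1/65)))/4 = (179*(98/65))/4 = (¼)*(17542/65) = 8771/130 ≈ 67.469)
R(B) = 3 + (160/7 + B)/(-192 + B) (R(B) = 3 + (B + 160/7)/(B - 192) = 3 + (160/7 + B)/(-192 + B))
R(36) - v = 4*(-968 + 7*36)/(7*(-192 + 36)) - 1*8771/130 = (4/7)*(-968 + 252)/(-156) - 8771/130 = (4/7)*(-1/156)*(-716) - 8771/130 = 716/273 - 8771/130 = -177031/2730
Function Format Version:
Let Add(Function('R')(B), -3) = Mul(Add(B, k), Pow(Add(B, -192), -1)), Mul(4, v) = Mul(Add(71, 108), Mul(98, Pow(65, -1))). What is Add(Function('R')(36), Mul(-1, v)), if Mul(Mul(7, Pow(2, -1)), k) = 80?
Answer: Rational(-177031, 2730) ≈ -64.847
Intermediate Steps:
k = Rational(160, 7) (k = Mul(Rational(2, 7), 80) = Rational(160, 7) ≈ 22.857)
v = Rational(8771, 130) (v = Mul(Rational(1, 4), Mul(Add(71, 108), Mul(98, Pow(65, -1)))) = Mul(Rational(1, 4), Mul(179, Mul(98, Rational(1, 65)))) = Mul(Rational(1, 4), Mul(179, Rational(98, 65))) = Mul(Rational(1, 4), Rational(17542, 65)) = Rational(8771, 130) ≈ 67.469)
Function('R')(B) = Add(3, Mul(Pow(Add(-192, B), -1), Add(Rational(160, 7), B))) (Function('R')(B) = Add(3, Mul(Add(B, Rational(160, 7)), Pow(Add(B, -192), -1))) = Add(3, Mul(Add(Rational(160, 7), B), Pow(Add(-192, B), -1))) = Add(3, Mul(Pow(Add(-192, B), -1), Add(Rational(160, 7), B))))
Add(Function('R')(36), Mul(-1, v)) = Add(Mul(Rational(4, 7), Pow(Add(-192, 36), -1), Add(-968, Mul(7, 36))), Mul(-1, Rational(8771, 130))) = Add(Mul(Rational(4, 7), Pow(-156, -1), Add(-968, 252)), Rational(-8771, 130)) = Add(Mul(Rational(4, 7), Rational(-1, 156), -716), Rational(-8771, 130)) = Add(Rational(716, 273), Rational(-8771, 130)) = Rational(-177031, 2730)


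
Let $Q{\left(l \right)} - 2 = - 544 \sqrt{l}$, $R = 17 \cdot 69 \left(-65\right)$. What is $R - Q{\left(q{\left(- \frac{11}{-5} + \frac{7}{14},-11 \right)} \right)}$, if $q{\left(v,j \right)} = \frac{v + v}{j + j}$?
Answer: $-76247 + \frac{816 i \sqrt{330}}{55} \approx -76247.0 + 269.52 i$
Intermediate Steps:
$R = -76245$ ($R = 1173 \left(-65\right) = -76245$)
$q{\left(v,j \right)} = \frac{v}{j}$ ($q{\left(v,j \right)} = \frac{2 v}{2 j} = 2 v \frac{1}{2 j} = \frac{v}{j}$)
$Q{\left(l \right)} = 2 - 544 \sqrt{l}$
$R - Q{\left(q{\left(- \frac{11}{-5} + \frac{7}{14},-11 \right)} \right)} = -76245 - \left(2 - 544 \sqrt{\frac{- \frac{11}{-5} + \frac{7}{14}}{-11}}\right) = -76245 - \left(2 - 544 \sqrt{\left(\left(-11\right) \left(- \frac{1}{5}\right) + 7 \cdot \frac{1}{14}\right) \left(- \frac{1}{11}\right)}\right) = -76245 - \left(2 - 544 \sqrt{\left(\frac{11}{5} + \frac{1}{2}\right) \left(- \frac{1}{11}\right)}\right) = -76245 - \left(2 - 544 \sqrt{\frac{27}{10} \left(- \frac{1}{11}\right)}\right) = -76245 - \left(2 - 544 \sqrt{- \frac{27}{110}}\right) = -76245 - \left(2 - 544 \frac{3 i \sqrt{330}}{110}\right) = -76245 - \left(2 - \frac{816 i \sqrt{330}}{55}\right) = -76247 + \frac{816 i \sqrt{330}}{55}$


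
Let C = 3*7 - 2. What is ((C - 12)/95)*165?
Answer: 231/19 ≈ 12.158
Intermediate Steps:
C = 19 (C = 21 - 2 = 19)
((C - 12)/95)*165 = ((19 - 12)/95)*165 = (7*(1/95))*165 = (7/95)*165 = 231/19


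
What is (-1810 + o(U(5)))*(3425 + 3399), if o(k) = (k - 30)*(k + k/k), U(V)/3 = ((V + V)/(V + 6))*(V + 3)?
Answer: -1648678400/121 ≈ -1.3625e+7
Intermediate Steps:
U(V) = 6*V*(3 + V)/(6 + V) (U(V) = 3*(((V + V)/(V + 6))*(V + 3)) = 3*(((2*V)/(6 + V))*(3 + V)) = 3*((2*V/(6 + V))*(3 + V)) = 3*(2*V*(3 + V)/(6 + V)) = 6*V*(3 + V)/(6 + V))
o(k) = (1 + k)*(-30 + k) (o(k) = (-30 + k)*(k + 1) = (-30 + k)*(1 + k) = (1 + k)*(-30 + k))
(-1810 + o(U(5)))*(3425 + 3399) = (-1810 + (-30 + (6*5*(3 + 5)/(6 + 5))² - 174*5*(3 + 5)/(6 + 5)))*(3425 + 3399) = (-1810 + (-30 + (6*5*8/11)² - 174*5*8/11))*6824 = (-1810 + (-30 + (6*5*(1/11)*8)² - 174*5*8/11))*6824 = (-1810 + (-30 + (240/11)² - 29*240/11))*6824 = (-1810 + (-30 + 57600/121 - 6960/11))*6824 = (-1810 - 22590/121)*6824 = -241600/121*6824 = -1648678400/121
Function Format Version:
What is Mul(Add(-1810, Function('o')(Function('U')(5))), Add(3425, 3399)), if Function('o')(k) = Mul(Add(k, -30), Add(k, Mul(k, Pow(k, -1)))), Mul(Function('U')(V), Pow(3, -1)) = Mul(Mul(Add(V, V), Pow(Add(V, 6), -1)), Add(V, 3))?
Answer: Rational(-1648678400, 121) ≈ -1.3625e+7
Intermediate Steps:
Function('U')(V) = Mul(6, V, Pow(Add(6, V), -1), Add(3, V)) (Function('U')(V) = Mul(3, Mul(Mul(Add(V, V), Pow(Add(V, 6), -1)), Add(V, 3))) = Mul(3, Mul(Mul(Mul(2, V), Pow(Add(6, V), -1)), Add(3, V))) = Mul(3, Mul(Mul(2, V, Pow(Add(6, V), -1)), Add(3, V))) = Mul(3, Mul(2, V, Pow(Add(6, V), -1), Add(3, V))) = Mul(6, V, Pow(Add(6, V), -1), Add(3, V)))
Function('o')(k) = Mul(Add(1, k), Add(-30, k)) (Function('o')(k) = Mul(Add(-30, k), Add(k, 1)) = Mul(Add(-30, k), Add(1, k)) = Mul(Add(1, k), Add(-30, k)))
Mul(Add(-1810, Function('o')(Function('U')(5))), Add(3425, 3399)) = Mul(Add(-1810, Add(-30, Pow(Mul(6, 5, Pow(Add(6, 5), -1), Add(3, 5)), 2), Mul(-29, Mul(6, 5, Pow(Add(6, 5), -1), Add(3, 5))))), Add(3425, 3399)) = Mul(Add(-1810, Add(-30, Pow(Mul(6, 5, Pow(11, -1), 8), 2), Mul(-29, Mul(6, 5, Pow(11, -1), 8)))), 6824) = Mul(Add(-1810, Add(-30, Pow(Mul(6, 5, Rational(1, 11), 8), 2), Mul(-29, Mul(6, 5, Rational(1, 11), 8)))), 6824) = Mul(Add(-1810, Add(-30, Pow(Rational(240, 11), 2), Mul(-29, Rational(240, 11)))), 6824) = Mul(Add(-1810, Add(-30, Rational(57600, 121), Rational(-6960, 11))), 6824) = Mul(Add(-1810, Rational(-22590, 121)), 6824) = Mul(Rational(-241600, 121), 6824) = Rational(-1648678400, 121)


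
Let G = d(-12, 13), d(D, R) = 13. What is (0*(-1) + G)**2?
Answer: 169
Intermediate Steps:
G = 13
(0*(-1) + G)**2 = (0*(-1) + 13)**2 = (0 + 13)**2 = 13**2 = 169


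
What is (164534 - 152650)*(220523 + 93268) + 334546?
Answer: 3729426790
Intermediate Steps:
(164534 - 152650)*(220523 + 93268) + 334546 = 11884*313791 + 334546 = 3729092244 + 334546 = 3729426790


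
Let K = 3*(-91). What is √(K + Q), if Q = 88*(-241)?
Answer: I*√21481 ≈ 146.56*I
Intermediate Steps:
K = -273
Q = -21208
√(K + Q) = √(-273 - 21208) = √(-21481) = I*√21481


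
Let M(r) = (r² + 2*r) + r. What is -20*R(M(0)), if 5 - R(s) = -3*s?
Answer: -100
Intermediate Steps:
M(r) = r² + 3*r
R(s) = 5 + 3*s (R(s) = 5 - (-3)*s = 5 + 3*s)
-20*R(M(0)) = -20*(5 + 3*(0*(3 + 0))) = -20*(5 + 3*(0*3)) = -20*(5 + 3*0) = -20*(5 + 0) = -20*5 = -100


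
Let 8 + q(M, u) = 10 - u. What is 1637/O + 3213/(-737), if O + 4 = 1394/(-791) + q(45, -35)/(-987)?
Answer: -136637052006/476735083 ≈ -286.61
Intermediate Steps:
q(M, u) = 2 - u (q(M, u) = -8 + (10 - u) = 2 - u)
O = -646859/111531 (O = -4 + (1394/(-791) + (2 - 1*(-35))/(-987)) = -4 + (1394*(-1/791) + (2 + 35)*(-1/987)) = -4 + (-1394/791 + 37*(-1/987)) = -4 + (-1394/791 - 37/987) = -4 - 200735/111531 = -646859/111531 ≈ -5.7998)
1637/O + 3213/(-737) = 1637/(-646859/111531) + 3213/(-737) = 1637*(-111531/646859) + 3213*(-1/737) = -182576247/646859 - 3213/737 = -136637052006/476735083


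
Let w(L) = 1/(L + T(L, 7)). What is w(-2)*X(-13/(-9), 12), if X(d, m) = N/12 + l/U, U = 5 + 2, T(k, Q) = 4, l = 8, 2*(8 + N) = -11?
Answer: 1/112 ≈ 0.0089286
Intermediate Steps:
N = -27/2 (N = -8 + (1/2)*(-11) = -8 - 11/2 = -27/2 ≈ -13.500)
U = 7
w(L) = 1/(4 + L) (w(L) = 1/(L + 4) = 1/(4 + L))
X(d, m) = 1/56 (X(d, m) = -27/2/12 + 8/7 = -27/2*1/12 + 8*(1/7) = -9/8 + 8/7 = 1/56)
w(-2)*X(-13/(-9), 12) = (1/56)/(4 - 2) = (1/56)/2 = (1/2)*(1/56) = 1/112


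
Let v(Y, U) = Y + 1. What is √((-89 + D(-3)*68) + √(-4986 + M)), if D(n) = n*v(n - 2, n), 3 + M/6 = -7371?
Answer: √(727 + 3*I*√5470) ≈ 27.268 + 4.0685*I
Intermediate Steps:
M = -44244 (M = -18 + 6*(-7371) = -18 - 44226 = -44244)
v(Y, U) = 1 + Y
D(n) = n*(-1 + n) (D(n) = n*(1 + (n - 2)) = n*(1 + (-2 + n)) = n*(-1 + n))
√((-89 + D(-3)*68) + √(-4986 + M)) = √((-89 - 3*(-1 - 3)*68) + √(-4986 - 44244)) = √((-89 - 3*(-4)*68) + √(-49230)) = √((-89 + 12*68) + 3*I*√5470) = √((-89 + 816) + 3*I*√5470) = √(727 + 3*I*√5470)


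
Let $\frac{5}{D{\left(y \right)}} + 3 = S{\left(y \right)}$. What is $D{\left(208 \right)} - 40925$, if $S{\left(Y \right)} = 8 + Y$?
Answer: $- \frac{8717020}{213} \approx -40925.0$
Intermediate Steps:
$D{\left(y \right)} = \frac{5}{5 + y}$ ($D{\left(y \right)} = \frac{5}{-3 + \left(8 + y\right)} = \frac{5}{5 + y}$)
$D{\left(208 \right)} - 40925 = \frac{5}{5 + 208} - 40925 = \frac{5}{213} - 40925 = - \frac{8717020}{213}$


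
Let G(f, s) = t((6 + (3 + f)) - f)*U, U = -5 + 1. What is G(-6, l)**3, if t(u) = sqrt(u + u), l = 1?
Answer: -3456*sqrt(2) ≈ -4887.5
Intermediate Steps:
U = -4
t(u) = sqrt(2)*sqrt(u) (t(u) = sqrt(2*u) = sqrt(2)*sqrt(u))
G(f, s) = -12*sqrt(2) (G(f, s) = (sqrt(2)*sqrt((6 + (3 + f)) - f))*(-4) = (sqrt(2)*sqrt((9 + f) - f))*(-4) = (sqrt(2)*sqrt(9))*(-4) = (sqrt(2)*3)*(-4) = (3*sqrt(2))*(-4) = -12*sqrt(2))
G(-6, l)**3 = (-12*sqrt(2))**3 = -3456*sqrt(2)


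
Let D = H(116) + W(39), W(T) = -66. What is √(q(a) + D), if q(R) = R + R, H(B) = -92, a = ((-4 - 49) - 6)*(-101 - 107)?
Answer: √24386 ≈ 156.16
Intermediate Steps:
a = 12272 (a = (-53 - 6)*(-208) = -59*(-208) = 12272)
q(R) = 2*R
D = -158 (D = -92 - 66 = -158)
√(q(a) + D) = √(2*12272 - 158) = √(24544 - 158) = √24386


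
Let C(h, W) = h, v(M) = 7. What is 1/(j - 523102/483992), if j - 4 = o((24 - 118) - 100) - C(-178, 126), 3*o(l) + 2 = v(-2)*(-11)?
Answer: 725988/112227479 ≈ 0.0064689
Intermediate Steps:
o(l) = -79/3 (o(l) = -⅔ + (7*(-11))/3 = -⅔ + (⅓)*(-77) = -⅔ - 77/3 = -79/3)
j = 467/3 (j = 4 + (-79/3 - 1*(-178)) = 4 + (-79/3 + 178) = 4 + 455/3 = 467/3 ≈ 155.67)
1/(j - 523102/483992) = 1/(467/3 - 523102/483992) = 1/(467/3 - 523102*1/483992) = 1/(467/3 - 261551/241996) = 1/(112227479/725988) = 725988/112227479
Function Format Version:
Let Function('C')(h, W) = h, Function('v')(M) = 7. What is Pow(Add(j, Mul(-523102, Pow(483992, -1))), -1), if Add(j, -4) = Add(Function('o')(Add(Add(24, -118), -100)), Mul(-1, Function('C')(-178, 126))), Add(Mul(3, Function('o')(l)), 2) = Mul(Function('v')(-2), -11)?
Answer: Rational(725988, 112227479) ≈ 0.0064689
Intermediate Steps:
Function('o')(l) = Rational(-79, 3) (Function('o')(l) = Add(Rational(-2, 3), Mul(Rational(1, 3), Mul(7, -11))) = Add(Rational(-2, 3), Mul(Rational(1, 3), -77)) = Add(Rational(-2, 3), Rational(-77, 3)) = Rational(-79, 3))
j = Rational(467, 3) (j = Add(4, Add(Rational(-79, 3), Mul(-1, -178))) = Add(4, Add(Rational(-79, 3), 178)) = Add(4, Rational(455, 3)) = Rational(467, 3) ≈ 155.67)
Pow(Add(j, Mul(-523102, Pow(483992, -1))), -1) = Pow(Add(Rational(467, 3), Mul(-523102, Pow(483992, -1))), -1) = Pow(Add(Rational(467, 3), Mul(-523102, Rational(1, 483992))), -1) = Pow(Add(Rational(467, 3), Rational(-261551, 241996)), -1) = Pow(Rational(112227479, 725988), -1) = Rational(725988, 112227479)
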